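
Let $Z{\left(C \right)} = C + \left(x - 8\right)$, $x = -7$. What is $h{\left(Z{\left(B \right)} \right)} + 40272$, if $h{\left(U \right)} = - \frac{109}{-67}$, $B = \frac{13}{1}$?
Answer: $\frac{2698333}{67} \approx 40274.0$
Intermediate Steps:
$B = 13$ ($B = 13 \cdot 1 = 13$)
$Z{\left(C \right)} = -15 + C$ ($Z{\left(C \right)} = C - 15 = -15 + C$)
$h{\left(U \right)} = \frac{109}{67}$ ($h{\left(U \right)} = \left(-109\right) \left(- \frac{1}{67}\right) = \frac{109}{67}$)
$h{\left(Z{\left(B \right)} \right)} + 40272 = \frac{109}{67} + 40272 = \frac{2698333}{67}$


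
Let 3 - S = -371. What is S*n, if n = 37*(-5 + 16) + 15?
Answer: 157828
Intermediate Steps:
S = 374 (S = 3 - 1*(-371) = 3 + 371 = 374)
n = 422 (n = 37*11 + 15 = 407 + 15 = 422)
S*n = 374*422 = 157828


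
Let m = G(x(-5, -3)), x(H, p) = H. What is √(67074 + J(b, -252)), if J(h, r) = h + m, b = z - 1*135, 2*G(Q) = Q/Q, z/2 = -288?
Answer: √265454/2 ≈ 257.61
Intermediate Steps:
z = -576 (z = 2*(-288) = -576)
G(Q) = ½ (G(Q) = (Q/Q)/2 = (½)*1 = ½)
m = ½ ≈ 0.50000
b = -711 (b = -576 - 1*135 = -576 - 135 = -711)
J(h, r) = ½ + h (J(h, r) = h + ½ = ½ + h)
√(67074 + J(b, -252)) = √(67074 + (½ - 711)) = √(67074 - 1421/2) = √(132727/2) = √265454/2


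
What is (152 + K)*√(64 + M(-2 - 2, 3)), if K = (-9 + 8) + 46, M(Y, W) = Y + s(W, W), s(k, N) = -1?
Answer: 197*√59 ≈ 1513.2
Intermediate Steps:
M(Y, W) = -1 + Y (M(Y, W) = Y - 1 = -1 + Y)
K = 45 (K = -1 + 46 = 45)
(152 + K)*√(64 + M(-2 - 2, 3)) = (152 + 45)*√(64 + (-1 + (-2 - 2))) = 197*√(64 + (-1 - 4)) = 197*√(64 - 5) = 197*√59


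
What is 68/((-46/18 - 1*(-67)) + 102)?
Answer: 306/749 ≈ 0.40854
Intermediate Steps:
68/((-46/18 - 1*(-67)) + 102) = 68/((-46*1/18 + 67) + 102) = 68/((-23/9 + 67) + 102) = 68/(580/9 + 102) = 68/(1498/9) = (9/1498)*68 = 306/749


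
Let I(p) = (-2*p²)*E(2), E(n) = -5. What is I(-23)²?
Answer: 27984100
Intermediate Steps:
I(p) = 10*p² (I(p) = -2*p²*(-5) = 10*p²)
I(-23)² = (10*(-23)²)² = (10*529)² = 5290² = 27984100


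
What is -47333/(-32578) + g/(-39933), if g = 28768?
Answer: 2527705/3450762 ≈ 0.73251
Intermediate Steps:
-47333/(-32578) + g/(-39933) = -47333/(-32578) + 28768/(-39933) = -47333*(-1/32578) + 28768*(-1/39933) = 3641/2506 - 992/1377 = 2527705/3450762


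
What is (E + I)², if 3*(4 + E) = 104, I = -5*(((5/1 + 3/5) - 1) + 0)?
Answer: 529/9 ≈ 58.778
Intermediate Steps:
I = -23 (I = -5*(((5*1 + 3*(⅕)) - 1) + 0) = -5*(((5 + ⅗) - 1) + 0) = -5*((28/5 - 1) + 0) = -5*(23/5 + 0) = -5*23/5 = -23)
E = 92/3 (E = -4 + (⅓)*104 = -4 + 104/3 = 92/3 ≈ 30.667)
(E + I)² = (92/3 - 23)² = (23/3)² = 529/9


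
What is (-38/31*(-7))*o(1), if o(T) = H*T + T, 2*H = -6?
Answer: -532/31 ≈ -17.161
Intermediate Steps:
H = -3 (H = (1/2)*(-6) = -3)
o(T) = -2*T (o(T) = -3*T + T = -2*T)
(-38/31*(-7))*o(1) = (-38/31*(-7))*(-2*1) = (-38*1/31*(-7))*(-2) = -38/31*(-7)*(-2) = (266/31)*(-2) = -532/31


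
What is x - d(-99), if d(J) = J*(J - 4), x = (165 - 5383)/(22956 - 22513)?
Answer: -4522489/443 ≈ -10209.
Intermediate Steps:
x = -5218/443 ≈ -11.779
d(J) = J*(-4 + J)
x - d(-99) = -5218/443 - (-99)*(-4 - 99) = -5218/443 - (-99)*(-103) = -5218/443 - 1*10197 = -5218/443 - 10197 = -4522489/443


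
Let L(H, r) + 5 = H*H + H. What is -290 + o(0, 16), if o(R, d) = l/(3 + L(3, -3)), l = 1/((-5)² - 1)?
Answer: -69599/240 ≈ -290.00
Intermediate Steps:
L(H, r) = -5 + H + H² (L(H, r) = -5 + (H*H + H) = -5 + (H² + H) = -5 + (H + H²) = -5 + H + H²)
l = 1/24 (l = 1/(25 - 1) = 1/24 ≈ 0.041667)
o(R, d) = 1/240 (o(R, d) = (1/24)/(3 + (-5 + 3 + 3²)) = (1/24)/(3 + (-5 + 3 + 9)) = (1/24)/(3 + 7) = (1/24)/10 = (⅒)*(1/24) = 1/240)
-290 + o(0, 16) = -290 + 1/240 = -69599/240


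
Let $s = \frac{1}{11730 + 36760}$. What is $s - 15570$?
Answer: $- \frac{754989299}{48490} \approx -15570.0$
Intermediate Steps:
$s = \frac{1}{48490} \approx 2.0623 \cdot 10^{-5}$
$s - 15570 = \frac{1}{48490} - 15570 = - \frac{754989299}{48490}$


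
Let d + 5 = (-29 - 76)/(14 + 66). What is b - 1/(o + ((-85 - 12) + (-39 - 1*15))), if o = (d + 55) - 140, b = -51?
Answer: -197711/3877 ≈ -50.996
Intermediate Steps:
d = -101/16 (d = -5 + (-29 - 76)/(14 + 66) = -5 - 105/80 = -5 - 105*1/80 = -5 - 21/16 = -101/16 ≈ -6.3125)
o = -1461/16 (o = (-101/16 + 55) - 140 = 779/16 - 140 = -1461/16 ≈ -91.313)
b - 1/(o + ((-85 - 12) + (-39 - 1*15))) = -51 - 1/(-1461/16 + ((-85 - 12) + (-39 - 1*15))) = -51 - 1/(-1461/16 + (-97 + (-39 - 15))) = -51 - 1/(-1461/16 + (-97 - 54)) = -51 - 1/(-1461/16 - 151) = -51 - 1/(-3877/16) = -51 - 1*(-16/3877) = -51 + 16/3877 = -197711/3877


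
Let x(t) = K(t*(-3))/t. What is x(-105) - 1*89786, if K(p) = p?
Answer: -89789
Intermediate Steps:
x(t) = -3 (x(t) = (t*(-3))/t = (-3*t)/t = -3)
x(-105) - 1*89786 = -3 - 1*89786 = -3 - 89786 = -89789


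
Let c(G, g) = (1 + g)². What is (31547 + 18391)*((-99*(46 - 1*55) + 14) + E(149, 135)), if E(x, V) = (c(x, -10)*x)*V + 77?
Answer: 81413771586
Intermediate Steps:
E(x, V) = 77 + 81*V*x (E(x, V) = ((1 - 10)²*x)*V + 77 = ((-9)²*x)*V + 77 = (81*x)*V + 77 = 81*V*x + 77 = 77 + 81*V*x)
(31547 + 18391)*((-99*(46 - 1*55) + 14) + E(149, 135)) = (31547 + 18391)*((-99*(46 - 1*55) + 14) + (77 + 81*135*149)) = 49938*((-99*(46 - 55) + 14) + (77 + 1629315)) = 49938*((-99*(-9) + 14) + 1629392) = 49938*((891 + 14) + 1629392) = 49938*(905 + 1629392) = 49938*1630297 = 81413771586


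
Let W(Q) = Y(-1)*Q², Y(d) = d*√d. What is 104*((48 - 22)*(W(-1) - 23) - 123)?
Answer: -74984 - 2704*I ≈ -74984.0 - 2704.0*I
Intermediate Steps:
Y(d) = d^(3/2)
W(Q) = -I*Q² (W(Q) = (-1)^(3/2)*Q² = (-I)*Q² = -I*Q²)
104*((48 - 22)*(W(-1) - 23) - 123) = 104*((48 - 22)*(-1*I*(-1)² - 23) - 123) = 104*(26*(-1*I*1 - 23) - 123) = 104*(26*(-I - 23) - 123) = 104*(26*(-23 - I) - 123) = 104*((-598 - 26*I) - 123) = 104*(-721 - 26*I) = -74984 - 2704*I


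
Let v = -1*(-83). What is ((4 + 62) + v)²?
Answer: 22201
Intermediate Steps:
v = 83
((4 + 62) + v)² = ((4 + 62) + 83)² = (66 + 83)² = 149² = 22201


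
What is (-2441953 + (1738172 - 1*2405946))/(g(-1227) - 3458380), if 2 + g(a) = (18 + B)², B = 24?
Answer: 3109727/3456618 ≈ 0.89964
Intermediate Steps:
g(a) = 1762 (g(a) = -2 + (18 + 24)² = -2 + 42² = -2 + 1764 = 1762)
(-2441953 + (1738172 - 1*2405946))/(g(-1227) - 3458380) = (-2441953 + (1738172 - 1*2405946))/(1762 - 3458380) = (-2441953 + (1738172 - 2405946))/(-3456618) = (-2441953 - 667774)*(-1/3456618) = -3109727*(-1/3456618) = 3109727/3456618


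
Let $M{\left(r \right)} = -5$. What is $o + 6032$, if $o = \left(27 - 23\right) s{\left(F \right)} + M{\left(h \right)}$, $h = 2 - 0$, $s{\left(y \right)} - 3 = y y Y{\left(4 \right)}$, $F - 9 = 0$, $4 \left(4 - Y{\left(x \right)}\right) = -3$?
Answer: $7578$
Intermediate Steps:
$Y{\left(x \right)} = \frac{19}{4}$ ($Y{\left(x \right)} = 4 - - \frac{3}{4} = 4 + \frac{3}{4} = \frac{19}{4}$)
$F = 9$ ($F = 9 + 0 = 9$)
$s{\left(y \right)} = 3 + \frac{19 y^{2}}{4}$ ($s{\left(y \right)} = 3 + y y \frac{19}{4} = 3 + y^{2} \cdot \frac{19}{4} = 3 + \frac{19 y^{2}}{4}$)
$h = 2$ ($h = 2 + 0 = 2$)
$o = 1546$ ($o = \left(27 - 23\right) \left(3 + \frac{19 \cdot 9^{2}}{4}\right) - 5 = 4 \left(3 + \frac{19}{4} \cdot 81\right) - 5 = 4 \left(3 + \frac{1539}{4}\right) - 5 = 4 \cdot \frac{1551}{4} - 5 = 1551 - 5 = 1546$)
$o + 6032 = 1546 + 6032 = 7578$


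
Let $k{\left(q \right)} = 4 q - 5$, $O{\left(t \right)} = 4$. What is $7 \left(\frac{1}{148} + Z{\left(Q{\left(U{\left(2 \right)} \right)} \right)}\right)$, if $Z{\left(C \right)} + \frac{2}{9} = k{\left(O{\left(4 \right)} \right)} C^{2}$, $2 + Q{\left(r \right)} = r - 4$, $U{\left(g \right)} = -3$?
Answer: $\frac{8305675}{1332} \approx 6235.5$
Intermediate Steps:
$k{\left(q \right)} = -5 + 4 q$
$Q{\left(r \right)} = -6 + r$ ($Q{\left(r \right)} = -2 + \left(r - 4\right) = -2 + \left(-4 + r\right) = -6 + r$)
$Z{\left(C \right)} = - \frac{2}{9} + 11 C^{2}$ ($Z{\left(C \right)} = - \frac{2}{9} + \left(-5 + 4 \cdot 4\right) C^{2} = - \frac{2}{9} + \left(-5 + 16\right) C^{2} = - \frac{2}{9} + 11 C^{2}$)
$7 \left(\frac{1}{148} + Z{\left(Q{\left(U{\left(2 \right)} \right)} \right)}\right) = 7 \left(\frac{1}{148} - \left(\frac{2}{9} - 11 \left(-6 - 3\right)^{2}\right)\right) = 7 \left(\frac{1}{148} - \left(\frac{2}{9} - 11 \left(-9\right)^{2}\right)\right) = 7 \left(\frac{1}{148} + \left(- \frac{2}{9} + 11 \cdot 81\right)\right) = 7 \left(\frac{1}{148} + \left(- \frac{2}{9} + 891\right)\right) = 7 \left(\frac{1}{148} + \frac{8017}{9}\right) = 7 \cdot \frac{1186525}{1332} = \frac{8305675}{1332}$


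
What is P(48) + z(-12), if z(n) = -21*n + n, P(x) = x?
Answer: 288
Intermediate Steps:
z(n) = -20*n
P(48) + z(-12) = 48 - 20*(-12) = 48 + 240 = 288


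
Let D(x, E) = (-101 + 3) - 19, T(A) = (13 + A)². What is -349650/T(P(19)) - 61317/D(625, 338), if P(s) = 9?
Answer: -623979/3146 ≈ -198.34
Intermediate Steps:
D(x, E) = -117 (D(x, E) = -98 - 19 = -117)
-349650/T(P(19)) - 61317/D(625, 338) = -349650/(13 + 9)² - 61317/(-117) = -349650/(22²) - 61317*(-1/117) = -349650/484 + 6813/13 = -349650*1/484 + 6813/13 = -174825/242 + 6813/13 = -623979/3146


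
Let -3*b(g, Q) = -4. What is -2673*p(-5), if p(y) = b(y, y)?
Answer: -3564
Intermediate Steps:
b(g, Q) = 4/3 (b(g, Q) = -⅓*(-4) = 4/3)
p(y) = 4/3
-2673*p(-5) = -2673*4/3 = -3564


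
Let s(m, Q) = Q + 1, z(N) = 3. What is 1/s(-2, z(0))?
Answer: ¼ ≈ 0.25000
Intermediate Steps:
s(m, Q) = 1 + Q
1/s(-2, z(0)) = 1/(1 + 3) = 1/4 = ¼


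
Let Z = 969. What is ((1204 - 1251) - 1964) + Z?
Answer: -1042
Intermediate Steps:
((1204 - 1251) - 1964) + Z = ((1204 - 1251) - 1964) + 969 = (-47 - 1964) + 969 = -2011 + 969 = -1042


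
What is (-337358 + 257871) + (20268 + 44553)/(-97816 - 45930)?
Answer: -278683003/3506 ≈ -79488.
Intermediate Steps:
(-337358 + 257871) + (20268 + 44553)/(-97816 - 45930) = -79487 + 64821/(-143746) = -79487 + 64821*(-1/143746) = -79487 - 1581/3506 = -278683003/3506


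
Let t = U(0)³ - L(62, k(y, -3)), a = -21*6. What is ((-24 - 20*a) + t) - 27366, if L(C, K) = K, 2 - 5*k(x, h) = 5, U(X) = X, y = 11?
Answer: -124347/5 ≈ -24869.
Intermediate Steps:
k(x, h) = -⅗ (k(x, h) = ⅖ - ⅕*5 = ⅖ - 1 = -⅗)
a = -126
t = ⅗ (t = 0³ - 1*(-⅗) = 0 + ⅗ = ⅗ ≈ 0.60000)
((-24 - 20*a) + t) - 27366 = ((-24 - 20*(-126)) + ⅗) - 27366 = ((-24 + 2520) + ⅗) - 27366 = (2496 + ⅗) - 27366 = 12483/5 - 27366 = -124347/5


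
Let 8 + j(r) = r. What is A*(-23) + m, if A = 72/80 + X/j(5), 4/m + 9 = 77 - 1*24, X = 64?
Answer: 155119/330 ≈ 470.06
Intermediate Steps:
m = 1/11 (m = 4/(-9 + (77 - 1*24)) = 4/(-9 + (77 - 24)) = 4/(-9 + 53) = 4/44 = 4*(1/44) = 1/11 ≈ 0.090909)
j(r) = -8 + r
A = -613/30 (A = 72/80 + 64/(-8 + 5) = 72*(1/80) + 64/(-3) = 9/10 + 64*(-1/3) = 9/10 - 64/3 = -613/30 ≈ -20.433)
A*(-23) + m = -613/30*(-23) + 1/11 = 14099/30 + 1/11 = 155119/330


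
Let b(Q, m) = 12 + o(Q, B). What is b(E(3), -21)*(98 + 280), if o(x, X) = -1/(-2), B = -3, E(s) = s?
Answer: 4725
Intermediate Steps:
o(x, X) = ½ (o(x, X) = -1*(-½) = ½)
b(Q, m) = 25/2 (b(Q, m) = 12 + ½ = 25/2)
b(E(3), -21)*(98 + 280) = 25*(98 + 280)/2 = (25/2)*378 = 4725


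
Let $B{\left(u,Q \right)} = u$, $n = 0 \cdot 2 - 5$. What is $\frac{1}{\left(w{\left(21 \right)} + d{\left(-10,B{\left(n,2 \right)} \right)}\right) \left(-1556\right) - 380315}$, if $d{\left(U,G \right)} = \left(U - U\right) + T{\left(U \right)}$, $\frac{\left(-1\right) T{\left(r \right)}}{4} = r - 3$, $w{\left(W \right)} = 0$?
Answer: $- \frac{1}{461227} \approx -2.1681 \cdot 10^{-6}$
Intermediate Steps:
$n = -5$ ($n = 0 - 5 = -5$)
$T{\left(r \right)} = 12 - 4 r$ ($T{\left(r \right)} = - 4 \left(r - 3\right) = - 4 \left(-3 + r\right) = 12 - 4 r$)
$d{\left(U,G \right)} = 12 - 4 U$ ($d{\left(U,G \right)} = \left(U - U\right) - \left(-12 + 4 U\right) = 0 - \left(-12 + 4 U\right) = 12 - 4 U$)
$\frac{1}{\left(w{\left(21 \right)} + d{\left(-10,B{\left(n,2 \right)} \right)}\right) \left(-1556\right) - 380315} = \frac{1}{\left(0 + \left(12 - -40\right)\right) \left(-1556\right) - 380315} = \frac{1}{\left(0 + \left(12 + 40\right)\right) \left(-1556\right) - 380315} = \frac{1}{\left(0 + 52\right) \left(-1556\right) - 380315} = \frac{1}{52 \left(-1556\right) - 380315} = \frac{1}{-80912 - 380315} = \frac{1}{-461227} = - \frac{1}{461227}$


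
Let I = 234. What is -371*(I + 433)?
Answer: -247457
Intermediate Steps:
-371*(I + 433) = -371*(234 + 433) = -371*667 = -247457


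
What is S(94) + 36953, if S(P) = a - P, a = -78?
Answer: 36781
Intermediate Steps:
S(P) = -78 - P
S(94) + 36953 = (-78 - 1*94) + 36953 = (-78 - 94) + 36953 = -172 + 36953 = 36781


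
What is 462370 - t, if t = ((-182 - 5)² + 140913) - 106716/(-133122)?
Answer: 6356291470/22187 ≈ 2.8649e+5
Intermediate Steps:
t = 3902311720/22187 (t = ((-187)² + 140913) - 106716*(-1/133122) = (34969 + 140913) + 17786/22187 = 175882 + 17786/22187 = 3902311720/22187 ≈ 1.7588e+5)
462370 - t = 462370 - 1*3902311720/22187 = 462370 - 3902311720/22187 = 6356291470/22187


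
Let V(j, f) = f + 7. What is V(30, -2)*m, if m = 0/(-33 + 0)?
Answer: 0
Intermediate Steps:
V(j, f) = 7 + f
m = 0 (m = 0/(-33) = 0*(-1/33) = 0)
V(30, -2)*m = (7 - 2)*0 = 5*0 = 0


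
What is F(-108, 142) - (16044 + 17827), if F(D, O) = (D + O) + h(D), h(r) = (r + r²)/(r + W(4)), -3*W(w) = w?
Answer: -2783301/82 ≈ -33943.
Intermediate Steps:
W(w) = -w/3
h(r) = (r + r²)/(-4/3 + r) (h(r) = (r + r²)/(r - ⅓*4) = (r + r²)/(r - 4/3) = (r + r²)/(-4/3 + r))
F(D, O) = D + O + 3*D*(1 + D)/(-4 + 3*D) (F(D, O) = (D + O) + 3*D*(1 + D)/(-4 + 3*D) = D + O + 3*D*(1 + D)/(-4 + 3*D))
F(-108, 142) - (16044 + 17827) = ((-4 + 3*(-108))*(-108 + 142) + 3*(-108)*(1 - 108))/(-4 + 3*(-108)) - (16044 + 17827) = ((-4 - 324)*34 + 3*(-108)*(-107))/(-4 - 324) - 1*33871 = (-328*34 + 34668)/(-328) - 33871 = -(-11152 + 34668)/328 - 33871 = -1/328*23516 - 33871 = -5879/82 - 33871 = -2783301/82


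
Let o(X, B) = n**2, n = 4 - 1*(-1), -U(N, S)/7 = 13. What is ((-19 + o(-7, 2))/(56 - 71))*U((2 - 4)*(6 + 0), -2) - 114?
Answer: -388/5 ≈ -77.600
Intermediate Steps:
U(N, S) = -91 (U(N, S) = -7*13 = -91)
n = 5 (n = 4 + 1 = 5)
o(X, B) = 25 (o(X, B) = 5**2 = 25)
((-19 + o(-7, 2))/(56 - 71))*U((2 - 4)*(6 + 0), -2) - 114 = ((-19 + 25)/(56 - 71))*(-91) - 114 = (6/(-15))*(-91) - 114 = (6*(-1/15))*(-91) - 114 = -2/5*(-91) - 114 = 182/5 - 114 = -388/5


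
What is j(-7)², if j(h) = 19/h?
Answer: 361/49 ≈ 7.3673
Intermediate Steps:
j(-7)² = (19/(-7))² = (19*(-⅐))² = (-19/7)² = 361/49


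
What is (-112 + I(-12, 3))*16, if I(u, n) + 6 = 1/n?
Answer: -5648/3 ≈ -1882.7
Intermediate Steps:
I(u, n) = -6 + 1/n
(-112 + I(-12, 3))*16 = (-112 + (-6 + 1/3))*16 = (-112 + (-6 + ⅓))*16 = (-112 - 17/3)*16 = -353/3*16 = -5648/3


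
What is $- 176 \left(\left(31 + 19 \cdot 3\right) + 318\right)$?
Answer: $-71456$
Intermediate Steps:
$- 176 \left(\left(31 + 19 \cdot 3\right) + 318\right) = - 176 \left(\left(31 + 57\right) + 318\right) = - 176 \left(88 + 318\right) = \left(-176\right) 406 = -71456$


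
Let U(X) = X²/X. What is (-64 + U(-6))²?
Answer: 4900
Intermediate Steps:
U(X) = X
(-64 + U(-6))² = (-64 - 6)² = (-70)² = 4900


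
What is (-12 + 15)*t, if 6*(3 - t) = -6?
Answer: 12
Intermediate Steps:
t = 4 (t = 3 - ⅙*(-6) = 3 + 1 = 4)
(-12 + 15)*t = (-12 + 15)*4 = 3*4 = 12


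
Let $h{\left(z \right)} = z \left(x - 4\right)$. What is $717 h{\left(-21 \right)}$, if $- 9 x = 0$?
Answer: $60228$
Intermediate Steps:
$x = 0$ ($x = \left(- \frac{1}{9}\right) 0 = 0$)
$h{\left(z \right)} = - 4 z$ ($h{\left(z \right)} = z \left(0 - 4\right) = z \left(-4\right) = - 4 z$)
$717 h{\left(-21 \right)} = 717 \left(\left(-4\right) \left(-21\right)\right) = 717 \cdot 84 = 60228$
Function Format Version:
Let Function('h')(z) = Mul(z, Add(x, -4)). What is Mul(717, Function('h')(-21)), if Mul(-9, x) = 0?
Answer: 60228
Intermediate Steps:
x = 0 (x = Mul(Rational(-1, 9), 0) = 0)
Function('h')(z) = Mul(-4, z) (Function('h')(z) = Mul(z, Add(0, -4)) = Mul(z, -4) = Mul(-4, z))
Mul(717, Function('h')(-21)) = Mul(717, Mul(-4, -21)) = Mul(717, 84) = 60228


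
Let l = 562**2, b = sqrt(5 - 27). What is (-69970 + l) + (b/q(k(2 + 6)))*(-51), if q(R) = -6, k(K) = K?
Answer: 245874 + 17*I*sqrt(22)/2 ≈ 2.4587e+5 + 39.869*I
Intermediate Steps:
b = I*sqrt(22) (b = sqrt(-22) = I*sqrt(22) ≈ 4.6904*I)
l = 315844
(-69970 + l) + (b/q(k(2 + 6)))*(-51) = (-69970 + 315844) + ((I*sqrt(22))/(-6))*(-51) = 245874 - I*sqrt(22)/6*(-51) = 245874 + 17*I*sqrt(22)/2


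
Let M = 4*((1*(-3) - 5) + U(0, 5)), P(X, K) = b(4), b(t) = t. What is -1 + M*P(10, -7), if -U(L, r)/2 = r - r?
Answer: -129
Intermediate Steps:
P(X, K) = 4
U(L, r) = 0 (U(L, r) = -2*(r - r) = -2*0 = 0)
M = -32 (M = 4*((1*(-3) - 5) + 0) = 4*((-3 - 5) + 0) = 4*(-8 + 0) = 4*(-8) = -32)
-1 + M*P(10, -7) = -1 - 32*4 = -1 - 128 = -129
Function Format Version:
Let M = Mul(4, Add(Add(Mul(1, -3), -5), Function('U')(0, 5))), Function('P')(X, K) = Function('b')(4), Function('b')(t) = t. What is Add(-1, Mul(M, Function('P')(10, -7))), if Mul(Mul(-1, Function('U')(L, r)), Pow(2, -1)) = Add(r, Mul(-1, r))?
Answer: -129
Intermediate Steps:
Function('P')(X, K) = 4
Function('U')(L, r) = 0 (Function('U')(L, r) = Mul(-2, Add(r, Mul(-1, r))) = Mul(-2, 0) = 0)
M = -32 (M = Mul(4, Add(Add(Mul(1, -3), -5), 0)) = Mul(4, Add(Add(-3, -5), 0)) = Mul(4, Add(-8, 0)) = Mul(4, -8) = -32)
Add(-1, Mul(M, Function('P')(10, -7))) = Add(-1, Mul(-32, 4)) = Add(-1, -128) = -129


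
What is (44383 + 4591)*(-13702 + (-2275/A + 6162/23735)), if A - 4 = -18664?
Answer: -632325162672151/942330 ≈ -6.7102e+8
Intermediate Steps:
A = -18660 (A = 4 - 18664 = -18660)
(44383 + 4591)*(-13702 + (-2275/A + 6162/23735)) = (44383 + 4591)*(-13702 + (-2275/(-18660) + 6162/23735)) = 48974*(-13702 + (-2275*(-1/18660) + 6162*(1/23735))) = 48974*(-13702 + (455/3732 + 6162/23735)) = 48974*(-13702 + 33796009/88579020) = 48974*(-1213675936031/88579020) = -632325162672151/942330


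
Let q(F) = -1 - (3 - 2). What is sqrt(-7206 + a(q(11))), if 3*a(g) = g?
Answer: 2*I*sqrt(16215)/3 ≈ 84.892*I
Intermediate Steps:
q(F) = -2 (q(F) = -1 - 1*1 = -1 - 1 = -2)
a(g) = g/3
sqrt(-7206 + a(q(11))) = sqrt(-7206 + (1/3)*(-2)) = sqrt(-7206 - 2/3) = sqrt(-21620/3) = 2*I*sqrt(16215)/3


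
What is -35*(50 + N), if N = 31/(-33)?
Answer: -56665/33 ≈ -1717.1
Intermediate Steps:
N = -31/33 (N = 31*(-1/33) = -31/33 ≈ -0.93939)
-35*(50 + N) = -35*(50 - 31/33) = -35*1619/33 = -56665/33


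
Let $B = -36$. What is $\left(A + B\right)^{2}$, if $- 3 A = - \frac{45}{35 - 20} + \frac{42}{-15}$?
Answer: $\frac{261121}{225} \approx 1160.5$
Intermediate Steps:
$A = \frac{29}{15}$ ($A = - \frac{- \frac{45}{35 - 20} + \frac{42}{-15}}{3} = - \frac{- \frac{45}{15} + 42 \left(- \frac{1}{15}\right)}{3} = - \frac{\left(-45\right) \frac{1}{15} - \frac{14}{5}}{3} = - \frac{-3 - \frac{14}{5}}{3} = \left(- \frac{1}{3}\right) \left(- \frac{29}{5}\right) = \frac{29}{15} \approx 1.9333$)
$\left(A + B\right)^{2} = \left(\frac{29}{15} - 36\right)^{2} = \left(- \frac{511}{15}\right)^{2} = \frac{261121}{225}$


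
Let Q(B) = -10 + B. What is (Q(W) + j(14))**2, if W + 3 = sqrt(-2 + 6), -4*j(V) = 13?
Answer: 3249/16 ≈ 203.06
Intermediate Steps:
j(V) = -13/4 (j(V) = -1/4*13 = -13/4)
W = -1 (W = -3 + sqrt(-2 + 6) = -3 + sqrt(4) = -3 + 2 = -1)
(Q(W) + j(14))**2 = ((-10 - 1) - 13/4)**2 = (-11 - 13/4)**2 = (-57/4)**2 = 3249/16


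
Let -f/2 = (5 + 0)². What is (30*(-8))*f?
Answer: 12000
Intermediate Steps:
f = -50 (f = -2*(5 + 0)² = -2*5² = -2*25 = -50)
(30*(-8))*f = (30*(-8))*(-50) = -240*(-50) = 12000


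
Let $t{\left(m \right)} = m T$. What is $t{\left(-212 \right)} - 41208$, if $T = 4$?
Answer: $-42056$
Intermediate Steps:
$t{\left(m \right)} = 4 m$ ($t{\left(m \right)} = m 4 = 4 m$)
$t{\left(-212 \right)} - 41208 = 4 \left(-212\right) - 41208 = -848 - 41208 = -42056$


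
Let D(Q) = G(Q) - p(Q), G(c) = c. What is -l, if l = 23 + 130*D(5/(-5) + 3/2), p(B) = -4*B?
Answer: -348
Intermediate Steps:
D(Q) = 5*Q (D(Q) = Q - (-4)*Q = Q + 4*Q = 5*Q)
l = 348 (l = 23 + 130*(5*(5/(-5) + 3/2)) = 23 + 130*(5*(5*(-1/5) + 3*(1/2))) = 23 + 130*(5*(-1 + 3/2)) = 23 + 130*(5*(1/2)) = 23 + 130*(5/2) = 23 + 325 = 348)
-l = -1*348 = -348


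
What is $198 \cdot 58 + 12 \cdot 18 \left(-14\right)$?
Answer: $8460$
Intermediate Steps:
$198 \cdot 58 + 12 \cdot 18 \left(-14\right) = 11484 + 216 \left(-14\right) = 11484 - 3024 = 8460$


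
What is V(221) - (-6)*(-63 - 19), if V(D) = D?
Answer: -271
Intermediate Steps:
V(221) - (-6)*(-63 - 19) = 221 - (-6)*(-63 - 19) = 221 - (-6)*(-82) = 221 - 1*492 = 221 - 492 = -271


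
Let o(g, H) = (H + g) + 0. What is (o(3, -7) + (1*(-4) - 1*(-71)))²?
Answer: 3969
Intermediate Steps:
o(g, H) = H + g
(o(3, -7) + (1*(-4) - 1*(-71)))² = ((-7 + 3) + (1*(-4) - 1*(-71)))² = (-4 + (-4 + 71))² = (-4 + 67)² = 63² = 3969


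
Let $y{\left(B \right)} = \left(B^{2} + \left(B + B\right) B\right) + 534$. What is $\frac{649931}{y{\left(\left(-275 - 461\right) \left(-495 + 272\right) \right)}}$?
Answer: $\frac{649931}{80814001686} \approx 8.0423 \cdot 10^{-6}$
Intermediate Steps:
$y{\left(B \right)} = 534 + 3 B^{2}$ ($y{\left(B \right)} = \left(B^{2} + 2 B B\right) + 534 = \left(B^{2} + 2 B^{2}\right) + 534 = 3 B^{2} + 534 = 534 + 3 B^{2}$)
$\frac{649931}{y{\left(\left(-275 - 461\right) \left(-495 + 272\right) \right)}} = \frac{649931}{534 + 3 \left(\left(-275 - 461\right) \left(-495 + 272\right)\right)^{2}} = \frac{649931}{534 + 3 \left(\left(-736\right) \left(-223\right)\right)^{2}} = \frac{649931}{534 + 3 \cdot 164128^{2}} = \frac{649931}{534 + 3 \cdot 26938000384} = \frac{649931}{534 + 80814001152} = \frac{649931}{80814001686}$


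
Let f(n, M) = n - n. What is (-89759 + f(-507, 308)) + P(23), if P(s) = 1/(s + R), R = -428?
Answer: -36352396/405 ≈ -89759.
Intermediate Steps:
f(n, M) = 0
P(s) = 1/(-428 + s) (P(s) = 1/(s - 428) = 1/(-428 + s))
(-89759 + f(-507, 308)) + P(23) = (-89759 + 0) + 1/(-428 + 23) = -89759 + 1/(-405) = -89759 - 1/405 = -36352396/405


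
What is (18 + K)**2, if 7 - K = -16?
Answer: 1681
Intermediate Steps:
K = 23 (K = 7 - 1*(-16) = 7 + 16 = 23)
(18 + K)**2 = (18 + 23)**2 = 41**2 = 1681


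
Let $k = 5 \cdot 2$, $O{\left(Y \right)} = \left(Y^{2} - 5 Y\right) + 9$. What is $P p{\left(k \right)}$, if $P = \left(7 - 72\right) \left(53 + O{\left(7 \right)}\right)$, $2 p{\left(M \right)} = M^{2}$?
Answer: $-247000$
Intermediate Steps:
$O{\left(Y \right)} = 9 + Y^{2} - 5 Y$
$k = 10$
$p{\left(M \right)} = \frac{M^{2}}{2}$
$P = -4940$ ($P = \left(7 - 72\right) \left(53 + \left(9 + 7^{2} - 35\right)\right) = - 65 \left(53 + \left(9 + 49 - 35\right)\right) = - 65 \left(53 + 23\right) = \left(-65\right) 76 = -4940$)
$P p{\left(k \right)} = - 4940 \frac{10^{2}}{2} = - 4940 \cdot \frac{1}{2} \cdot 100 = \left(-4940\right) 50 = -247000$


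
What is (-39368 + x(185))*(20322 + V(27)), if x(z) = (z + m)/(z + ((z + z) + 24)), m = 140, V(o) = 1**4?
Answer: -463237320281/579 ≈ -8.0006e+8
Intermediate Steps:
V(o) = 1
x(z) = (140 + z)/(24 + 3*z) (x(z) = (z + 140)/(z + ((z + z) + 24)) = (140 + z)/(z + (2*z + 24)) = (140 + z)/(z + (24 + 2*z)) = (140 + z)/(24 + 3*z))
(-39368 + x(185))*(20322 + V(27)) = (-39368 + (140 + 185)/(3*(8 + 185)))*(20322 + 1) = (-39368 + (1/3)*325/193)*20323 = (-39368 + (1/3)*(1/193)*325)*20323 = (-39368 + 325/579)*20323 = -22793747/579*20323 = -463237320281/579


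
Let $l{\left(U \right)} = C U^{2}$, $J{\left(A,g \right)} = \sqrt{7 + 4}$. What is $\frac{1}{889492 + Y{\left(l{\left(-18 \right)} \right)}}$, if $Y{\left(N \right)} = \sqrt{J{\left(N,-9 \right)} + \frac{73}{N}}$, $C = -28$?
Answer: $\frac{1}{889492 + \sqrt{- \frac{73}{9072} + \sqrt{11}}} \approx 1.1242 \cdot 10^{-6}$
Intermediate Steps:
$J{\left(A,g \right)} = \sqrt{11}$
$l{\left(U \right)} = - 28 U^{2}$
$Y{\left(N \right)} = \sqrt{\sqrt{11} + \frac{73}{N}}$
$\frac{1}{889492 + Y{\left(l{\left(-18 \right)} \right)}} = \frac{1}{889492 + \sqrt{\sqrt{11} + \frac{73}{\left(-28\right) \left(-18\right)^{2}}}} = \frac{1}{889492 + \sqrt{\sqrt{11} + \frac{73}{\left(-28\right) 324}}} = \frac{1}{889492 + \sqrt{\sqrt{11} + \frac{73}{-9072}}} = \frac{1}{889492 + \sqrt{\sqrt{11} + 73 \left(- \frac{1}{9072}\right)}} = \frac{1}{889492 + \sqrt{\sqrt{11} - \frac{73}{9072}}} = \frac{1}{889492 + \sqrt{- \frac{73}{9072} + \sqrt{11}}}$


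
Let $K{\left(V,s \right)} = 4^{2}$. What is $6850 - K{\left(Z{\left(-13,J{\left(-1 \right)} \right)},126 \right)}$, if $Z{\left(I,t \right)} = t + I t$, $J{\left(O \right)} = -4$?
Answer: $6834$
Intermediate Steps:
$K{\left(V,s \right)} = 16$
$6850 - K{\left(Z{\left(-13,J{\left(-1 \right)} \right)},126 \right)} = 6850 - 16 = 6834$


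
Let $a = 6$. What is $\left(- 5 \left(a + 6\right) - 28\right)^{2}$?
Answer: $7744$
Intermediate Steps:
$\left(- 5 \left(a + 6\right) - 28\right)^{2} = \left(- 5 \left(6 + 6\right) - 28\right)^{2} = \left(\left(-5\right) 12 - 28\right)^{2} = \left(-60 - 28\right)^{2} = \left(-88\right)^{2} = 7744$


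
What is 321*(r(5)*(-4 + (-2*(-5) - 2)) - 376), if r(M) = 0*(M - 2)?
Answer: -120696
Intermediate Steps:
r(M) = 0 (r(M) = 0*(-2 + M) = 0)
321*(r(5)*(-4 + (-2*(-5) - 2)) - 376) = 321*(0*(-4 + (-2*(-5) - 2)) - 376) = 321*(0*(-4 + (10 - 2)) - 376) = 321*(0*(-4 + 8) - 376) = 321*(0*4 - 376) = 321*(0 - 376) = 321*(-376) = -120696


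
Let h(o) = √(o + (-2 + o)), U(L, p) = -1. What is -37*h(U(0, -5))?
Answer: -74*I ≈ -74.0*I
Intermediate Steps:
h(o) = √(-2 + 2*o)
-37*h(U(0, -5)) = -37*√(-2 + 2*(-1)) = -37*√(-2 - 2) = -74*I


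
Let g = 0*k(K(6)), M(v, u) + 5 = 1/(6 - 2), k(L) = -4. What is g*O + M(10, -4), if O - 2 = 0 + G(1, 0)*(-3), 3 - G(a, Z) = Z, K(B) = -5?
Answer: -19/4 ≈ -4.7500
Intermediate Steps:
M(v, u) = -19/4 (M(v, u) = -5 + 1/(6 - 2) = -5 + 1/4 = -5 + ¼ = -19/4)
G(a, Z) = 3 - Z
O = -7 (O = 2 + (0 + (3 - 1*0)*(-3)) = 2 + (0 + (3 + 0)*(-3)) = 2 + (0 + 3*(-3)) = 2 + (0 - 9) = 2 - 9 = -7)
g = 0 (g = 0*(-4) = 0)
g*O + M(10, -4) = 0*(-7) - 19/4 = 0 - 19/4 = -19/4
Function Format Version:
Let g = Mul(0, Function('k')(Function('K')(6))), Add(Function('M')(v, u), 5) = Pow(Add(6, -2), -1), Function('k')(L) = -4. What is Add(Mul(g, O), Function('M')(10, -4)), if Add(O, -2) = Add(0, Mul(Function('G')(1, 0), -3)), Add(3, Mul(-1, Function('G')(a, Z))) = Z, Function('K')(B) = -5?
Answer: Rational(-19, 4) ≈ -4.7500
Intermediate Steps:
Function('M')(v, u) = Rational(-19, 4) (Function('M')(v, u) = Add(-5, Pow(Add(6, -2), -1)) = Add(-5, Pow(4, -1)) = Add(-5, Rational(1, 4)) = Rational(-19, 4))
Function('G')(a, Z) = Add(3, Mul(-1, Z))
O = -7 (O = Add(2, Add(0, Mul(Add(3, Mul(-1, 0)), -3))) = Add(2, Add(0, Mul(Add(3, 0), -3))) = Add(2, Add(0, Mul(3, -3))) = Add(2, Add(0, -9)) = Add(2, -9) = -7)
g = 0 (g = Mul(0, -4) = 0)
Add(Mul(g, O), Function('M')(10, -4)) = Add(Mul(0, -7), Rational(-19, 4)) = Add(0, Rational(-19, 4)) = Rational(-19, 4)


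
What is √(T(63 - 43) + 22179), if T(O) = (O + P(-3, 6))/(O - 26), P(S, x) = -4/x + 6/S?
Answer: √199585/3 ≈ 148.92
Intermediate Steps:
T(O) = (-8/3 + O)/(-26 + O) (T(O) = (O + (-4/6 + 6/(-3)))/(O - 26) = (O + (-4*⅙ + 6*(-⅓)))/(-26 + O) = (O + (-⅔ - 2))/(-26 + O) = (O - 8/3)/(-26 + O) = (-8/3 + O)/(-26 + O))
√(T(63 - 43) + 22179) = √((-8/3 + (63 - 43))/(-26 + (63 - 43)) + 22179) = √((-8/3 + 20)/(-26 + 20) + 22179) = √((52/3)/(-6) + 22179) = √(-⅙*52/3 + 22179) = √(-26/9 + 22179) = √(199585/9) = √199585/3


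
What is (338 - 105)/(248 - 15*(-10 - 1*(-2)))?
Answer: 233/368 ≈ 0.63315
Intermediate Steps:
(338 - 105)/(248 - 15*(-10 - 1*(-2))) = 233/(248 - 15*(-10 + 2)) = 233/(248 - 15*(-8)) = 233/(248 + 120) = 233/368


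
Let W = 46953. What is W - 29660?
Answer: 17293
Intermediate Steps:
W - 29660 = 46953 - 29660 = 17293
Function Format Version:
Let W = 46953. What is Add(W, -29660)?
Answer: 17293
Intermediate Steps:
Add(W, -29660) = Add(46953, -29660) = 17293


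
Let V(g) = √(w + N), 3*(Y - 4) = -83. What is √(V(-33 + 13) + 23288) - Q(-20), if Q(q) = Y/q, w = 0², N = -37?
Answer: -71/60 + √(23288 + I*√37) ≈ 151.42 + 0.01993*I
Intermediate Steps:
w = 0
Y = -71/3 (Y = 4 + (⅓)*(-83) = 4 - 83/3 = -71/3 ≈ -23.667)
V(g) = I*√37 (V(g) = √(0 - 37) = √(-37) = I*√37)
Q(q) = -71/(3*q)
√(V(-33 + 13) + 23288) - Q(-20) = √(I*√37 + 23288) - (-71)/(3*(-20)) = √(23288 + I*√37) - (-71)*(-1)/(3*20) = √(23288 + I*√37) - 1*71/60 = √(23288 + I*√37) - 71/60 = -71/60 + √(23288 + I*√37)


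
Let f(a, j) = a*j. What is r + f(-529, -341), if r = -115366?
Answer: 65023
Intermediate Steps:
r + f(-529, -341) = -115366 - 529*(-341) = -115366 + 180389 = 65023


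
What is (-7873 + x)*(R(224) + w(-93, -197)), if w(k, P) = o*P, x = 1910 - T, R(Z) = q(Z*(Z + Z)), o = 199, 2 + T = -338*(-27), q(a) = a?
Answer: -922554963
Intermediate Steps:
T = 9124 (T = -2 - 338*(-27) = -2 + 9126 = 9124)
R(Z) = 2*Z**2 (R(Z) = Z*(Z + Z) = Z*(2*Z) = 2*Z**2)
x = -7214 (x = 1910 - 1*9124 = 1910 - 9124 = -7214)
w(k, P) = 199*P
(-7873 + x)*(R(224) + w(-93, -197)) = (-7873 - 7214)*(2*224**2 + 199*(-197)) = -15087*(2*50176 - 39203) = -15087*(100352 - 39203) = -15087*61149 = -922554963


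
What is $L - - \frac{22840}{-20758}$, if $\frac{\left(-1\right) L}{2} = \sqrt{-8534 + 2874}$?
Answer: $- \frac{11420}{10379} - 4 i \sqrt{1415} \approx -1.1003 - 150.47 i$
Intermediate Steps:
$L = - 4 i \sqrt{1415}$ ($L = - 2 \sqrt{-8534 + 2874} = - 2 \sqrt{-5660} = - 2 \cdot 2 i \sqrt{1415} = - 4 i \sqrt{1415} \approx - 150.47 i$)
$L - - \frac{22840}{-20758} = - 4 i \sqrt{1415} - - \frac{22840}{-20758} = - 4 i \sqrt{1415} - \left(-22840\right) \left(- \frac{1}{20758}\right) = - 4 i \sqrt{1415} - \frac{11420}{10379} = - \frac{11420}{10379} - 4 i \sqrt{1415}$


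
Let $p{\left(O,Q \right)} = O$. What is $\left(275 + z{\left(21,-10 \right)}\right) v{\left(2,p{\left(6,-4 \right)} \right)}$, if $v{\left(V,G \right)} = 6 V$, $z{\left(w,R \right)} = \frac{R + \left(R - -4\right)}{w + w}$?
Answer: $\frac{23068}{7} \approx 3295.4$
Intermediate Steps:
$z{\left(w,R \right)} = \frac{4 + 2 R}{2 w}$ ($z{\left(w,R \right)} = \frac{R + \left(R + 4\right)}{2 w} = \left(R + \left(4 + R\right)\right) \frac{1}{2 w} = \left(4 + 2 R\right) \frac{1}{2 w} = \frac{4 + 2 R}{2 w}$)
$\left(275 + z{\left(21,-10 \right)}\right) v{\left(2,p{\left(6,-4 \right)} \right)} = \left(275 + \frac{2 - 10}{21}\right) 6 \cdot 2 = \left(275 + \frac{1}{21} \left(-8\right)\right) 12 = \left(275 - \frac{8}{21}\right) 12 = \frac{5767}{21} \cdot 12 = \frac{23068}{7}$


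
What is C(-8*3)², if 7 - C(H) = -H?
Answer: 289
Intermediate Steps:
C(H) = 7 + H (C(H) = 7 - (-1)*H = 7 + H)
C(-8*3)² = (7 - 8*3)² = (7 - 24)² = (-17)² = 289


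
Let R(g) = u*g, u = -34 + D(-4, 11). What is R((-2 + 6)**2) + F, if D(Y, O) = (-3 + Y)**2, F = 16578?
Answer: 16818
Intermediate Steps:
u = 15 (u = -34 + (-3 - 4)**2 = -34 + (-7)**2 = -34 + 49 = 15)
R(g) = 15*g
R((-2 + 6)**2) + F = 15*(-2 + 6)**2 + 16578 = 15*4**2 + 16578 = 15*16 + 16578 = 240 + 16578 = 16818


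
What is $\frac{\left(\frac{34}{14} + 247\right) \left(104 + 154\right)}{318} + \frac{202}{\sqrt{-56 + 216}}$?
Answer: $\frac{75078}{371} + \frac{101 \sqrt{10}}{20} \approx 218.34$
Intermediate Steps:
$\frac{\left(\frac{34}{14} + 247\right) \left(104 + 154\right)}{318} + \frac{202}{\sqrt{-56 + 216}} = \left(34 \cdot \frac{1}{14} + 247\right) 258 \cdot \frac{1}{318} + \frac{202}{\sqrt{160}} = \left(\frac{17}{7} + 247\right) 258 \cdot \frac{1}{318} + \frac{202}{4 \sqrt{10}} = \frac{1746}{7} \cdot 258 \cdot \frac{1}{318} + 202 \frac{\sqrt{10}}{40} = \frac{450468}{7} \cdot \frac{1}{318} + \frac{101 \sqrt{10}}{20} = \frac{75078}{371} + \frac{101 \sqrt{10}}{20}$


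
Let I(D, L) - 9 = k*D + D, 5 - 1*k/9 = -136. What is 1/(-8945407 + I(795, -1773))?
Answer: -1/7935748 ≈ -1.2601e-7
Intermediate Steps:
k = 1269 (k = 45 - 9*(-136) = 45 + 1224 = 1269)
I(D, L) = 9 + 1270*D (I(D, L) = 9 + (1269*D + D) = 9 + 1270*D)
1/(-8945407 + I(795, -1773)) = 1/(-8945407 + (9 + 1270*795)) = 1/(-8945407 + (9 + 1009650)) = 1/(-8945407 + 1009659) = 1/(-7935748) = -1/7935748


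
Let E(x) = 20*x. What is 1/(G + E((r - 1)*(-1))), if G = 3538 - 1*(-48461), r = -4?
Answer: 1/52099 ≈ 1.9194e-5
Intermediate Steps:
G = 51999 (G = 3538 + 48461 = 51999)
1/(G + E((r - 1)*(-1))) = 1/(51999 + 20*((-4 - 1)*(-1))) = 1/(51999 + 20*(-5*(-1))) = 1/(51999 + 20*5) = 1/(51999 + 100) = 1/52099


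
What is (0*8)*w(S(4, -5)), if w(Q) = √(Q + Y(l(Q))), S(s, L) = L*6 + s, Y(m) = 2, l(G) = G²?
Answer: 0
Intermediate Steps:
S(s, L) = s + 6*L (S(s, L) = 6*L + s = s + 6*L)
w(Q) = √(2 + Q) (w(Q) = √(Q + 2) = √(2 + Q))
(0*8)*w(S(4, -5)) = (0*8)*√(2 + (4 + 6*(-5))) = 0*√(2 + (4 - 30)) = 0*√(2 - 26) = 0*√(-24) = 0*(2*I*√6) = 0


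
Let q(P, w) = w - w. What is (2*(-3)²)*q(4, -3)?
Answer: 0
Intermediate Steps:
q(P, w) = 0
(2*(-3)²)*q(4, -3) = (2*(-3)²)*0 = (2*9)*0 = 18*0 = 0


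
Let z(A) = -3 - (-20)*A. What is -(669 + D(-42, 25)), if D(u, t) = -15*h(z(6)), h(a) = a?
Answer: 1086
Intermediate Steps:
z(A) = -3 + 20*A
D(u, t) = -1755 (D(u, t) = -15*(-3 + 20*6) = -15*(-3 + 120) = -15*117 = -1755)
-(669 + D(-42, 25)) = -(669 - 1755) = -1*(-1086) = 1086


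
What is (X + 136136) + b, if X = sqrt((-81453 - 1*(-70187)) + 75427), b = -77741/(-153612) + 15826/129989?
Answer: 159903442549577/1174580604 + 3*sqrt(7129) ≈ 1.3639e+5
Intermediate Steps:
b = 737443433/1174580604 (b = -77741*(-1/153612) + 15826*(1/129989) = 4573/9036 + 15826/129989 = 737443433/1174580604 ≈ 0.62784)
X = 3*sqrt(7129) (X = sqrt((-81453 + 70187) + 75427) = sqrt(-11266 + 75427) = sqrt(64161) = 3*sqrt(7129) ≈ 253.30)
(X + 136136) + b = (3*sqrt(7129) + 136136) + 737443433/1174580604 = (136136 + 3*sqrt(7129)) + 737443433/1174580604 = 159903442549577/1174580604 + 3*sqrt(7129)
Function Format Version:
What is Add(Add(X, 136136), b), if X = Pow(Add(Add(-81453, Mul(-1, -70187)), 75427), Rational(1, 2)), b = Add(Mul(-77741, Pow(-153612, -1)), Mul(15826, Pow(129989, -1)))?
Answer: Add(Rational(159903442549577, 1174580604), Mul(3, Pow(7129, Rational(1, 2)))) ≈ 1.3639e+5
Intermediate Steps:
b = Rational(737443433, 1174580604) (b = Add(Mul(-77741, Rational(-1, 153612)), Mul(15826, Rational(1, 129989))) = Add(Rational(4573, 9036), Rational(15826, 129989)) = Rational(737443433, 1174580604) ≈ 0.62784)
X = Mul(3, Pow(7129, Rational(1, 2))) (X = Pow(Add(Add(-81453, 70187), 75427), Rational(1, 2)) = Pow(Add(-11266, 75427), Rational(1, 2)) = Pow(64161, Rational(1, 2)) = Mul(3, Pow(7129, Rational(1, 2))) ≈ 253.30)
Add(Add(X, 136136), b) = Add(Add(Mul(3, Pow(7129, Rational(1, 2))), 136136), Rational(737443433, 1174580604)) = Add(Add(136136, Mul(3, Pow(7129, Rational(1, 2)))), Rational(737443433, 1174580604)) = Add(Rational(159903442549577, 1174580604), Mul(3, Pow(7129, Rational(1, 2))))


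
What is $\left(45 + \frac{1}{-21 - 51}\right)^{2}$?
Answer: $\frac{10491121}{5184} \approx 2023.8$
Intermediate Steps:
$\left(45 + \frac{1}{-21 - 51}\right)^{2} = \left(45 + \frac{1}{-72}\right)^{2} = \left(45 - \frac{1}{72}\right)^{2} = \left(\frac{3239}{72}\right)^{2} = \frac{10491121}{5184}$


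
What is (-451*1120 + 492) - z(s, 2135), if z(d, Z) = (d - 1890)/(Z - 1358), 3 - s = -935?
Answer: -56013572/111 ≈ -5.0463e+5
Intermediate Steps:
s = 938 (s = 3 - 1*(-935) = 3 + 935 = 938)
z(d, Z) = (-1890 + d)/(-1358 + Z)
(-451*1120 + 492) - z(s, 2135) = (-451*1120 + 492) - (-1890 + 938)/(-1358 + 2135) = (-505120 + 492) - (-952)/777 = -504628 - (-952)/777 = -504628 - 1*(-136/111) = -504628 + 136/111 = -56013572/111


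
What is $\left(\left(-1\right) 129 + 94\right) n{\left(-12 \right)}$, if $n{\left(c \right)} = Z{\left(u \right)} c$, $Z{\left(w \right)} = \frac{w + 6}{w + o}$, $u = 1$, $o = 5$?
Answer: $490$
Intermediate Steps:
$Z{\left(w \right)} = \frac{6 + w}{5 + w}$ ($Z{\left(w \right)} = \frac{w + 6}{w + 5} = \frac{6 + w}{5 + w}$)
$n{\left(c \right)} = \frac{7 c}{6}$ ($n{\left(c \right)} = \frac{6 + 1}{5 + 1} c = \frac{1}{6} \cdot 7 c = \frac{7 c}{6}$)
$\left(\left(-1\right) 129 + 94\right) n{\left(-12 \right)} = \left(\left(-1\right) 129 + 94\right) \frac{7}{6} \left(-12\right) = \left(-129 + 94\right) \left(-14\right) = \left(-35\right) \left(-14\right) = 490$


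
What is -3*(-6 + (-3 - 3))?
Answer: 36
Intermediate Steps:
-3*(-6 + (-3 - 3)) = -3*(-6 - 6) = -3*(-12) = 36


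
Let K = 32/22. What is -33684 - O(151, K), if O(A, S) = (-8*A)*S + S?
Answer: -351212/11 ≈ -31928.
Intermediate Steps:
K = 16/11 (K = 32*(1/22) = 16/11 ≈ 1.4545)
O(A, S) = S - 8*A*S (O(A, S) = -8*A*S + S = S - 8*A*S)
-33684 - O(151, K) = -33684 - 16*(1 - 8*151)/11 = -33684 - 16*(1 - 1208)/11 = -33684 - 16*(-1207)/11 = -33684 - 1*(-19312/11) = -33684 + 19312/11 = -351212/11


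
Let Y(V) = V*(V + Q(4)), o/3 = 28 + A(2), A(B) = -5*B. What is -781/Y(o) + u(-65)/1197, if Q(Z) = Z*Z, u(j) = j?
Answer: -2677/10260 ≈ -0.26092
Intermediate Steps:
o = 54 (o = 3*(28 - 5*2) = 3*(28 - 10) = 3*18 = 54)
Q(Z) = Z²
Y(V) = V*(16 + V) (Y(V) = V*(V + 4²) = V*(V + 16) = V*(16 + V))
-781/Y(o) + u(-65)/1197 = -781*1/(54*(16 + 54)) - 65/1197 = -781/(54*70) - 65*1/1197 = -781/3780 - 65/1197 = -2677/10260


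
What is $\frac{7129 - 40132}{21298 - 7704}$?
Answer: $- \frac{33003}{13594} \approx -2.4278$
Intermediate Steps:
$\frac{7129 - 40132}{21298 - 7704} = - \frac{33003}{13594}$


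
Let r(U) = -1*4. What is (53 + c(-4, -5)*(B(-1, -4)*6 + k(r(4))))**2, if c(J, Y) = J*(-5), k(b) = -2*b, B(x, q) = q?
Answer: 71289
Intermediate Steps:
r(U) = -4
c(J, Y) = -5*J
(53 + c(-4, -5)*(B(-1, -4)*6 + k(r(4))))**2 = (53 + (-5*(-4))*(-4*6 - 2*(-4)))**2 = (53 + 20*(-24 + 8))**2 = (53 + 20*(-16))**2 = (53 - 320)**2 = (-267)**2 = 71289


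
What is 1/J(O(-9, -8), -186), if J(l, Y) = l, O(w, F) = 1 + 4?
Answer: ⅕ ≈ 0.20000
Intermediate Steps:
O(w, F) = 5
1/J(O(-9, -8), -186) = 1/5 = ⅕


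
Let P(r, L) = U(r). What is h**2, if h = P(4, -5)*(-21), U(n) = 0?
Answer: 0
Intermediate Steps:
P(r, L) = 0
h = 0 (h = 0*(-21) = 0)
h**2 = 0**2 = 0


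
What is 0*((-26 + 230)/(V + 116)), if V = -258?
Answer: 0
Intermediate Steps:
0*((-26 + 230)/(V + 116)) = 0*((-26 + 230)/(-258 + 116)) = 0*(204/(-142)) = 0*(204*(-1/142)) = 0*(-102/71) = 0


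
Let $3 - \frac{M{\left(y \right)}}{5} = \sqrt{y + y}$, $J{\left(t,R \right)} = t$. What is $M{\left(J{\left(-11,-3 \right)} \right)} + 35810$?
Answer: $35825 - 5 i \sqrt{22} \approx 35825.0 - 23.452 i$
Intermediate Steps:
$M{\left(y \right)} = 15 - 5 \sqrt{2} \sqrt{y}$ ($M{\left(y \right)} = 15 - 5 \sqrt{y + y} = 15 - 5 \sqrt{2 y} = 15 - 5 \sqrt{2} \sqrt{y}$)
$M{\left(J{\left(-11,-3 \right)} \right)} + 35810 = \left(15 - 5 \sqrt{2} \sqrt{-11}\right) + 35810 = \left(15 - 5 \sqrt{2} i \sqrt{11}\right) + 35810 = \left(15 - 5 i \sqrt{22}\right) + 35810 = 35825 - 5 i \sqrt{22}$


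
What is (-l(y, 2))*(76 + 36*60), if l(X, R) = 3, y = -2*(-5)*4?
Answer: -6708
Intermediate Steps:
y = 40 (y = 10*4 = 40)
(-l(y, 2))*(76 + 36*60) = (-1*3)*(76 + 36*60) = -3*(76 + 2160) = -3*2236 = -6708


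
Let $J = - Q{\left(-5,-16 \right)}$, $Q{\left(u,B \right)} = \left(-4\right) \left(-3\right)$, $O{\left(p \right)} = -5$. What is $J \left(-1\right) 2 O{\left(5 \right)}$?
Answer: $-120$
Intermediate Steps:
$Q{\left(u,B \right)} = 12$
$J = -12$ ($J = \left(-1\right) 12 = -12$)
$J \left(-1\right) 2 O{\left(5 \right)} = - 12 \left(-1\right) 2 \left(-5\right) = - 12 \left(\left(-2\right) \left(-5\right)\right) = \left(-12\right) 10 = -120$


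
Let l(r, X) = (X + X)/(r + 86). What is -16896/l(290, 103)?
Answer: -3176448/103 ≈ -30839.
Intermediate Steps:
l(r, X) = 2*X/(86 + r) (l(r, X) = (2*X)/(86 + r) = 2*X/(86 + r))
-16896/l(290, 103) = -16896/(2*103/(86 + 290)) = -16896/(2*103/376) = -16896/(2*103*(1/376)) = -16896/103/188 = -16896*188/103 = -3176448/103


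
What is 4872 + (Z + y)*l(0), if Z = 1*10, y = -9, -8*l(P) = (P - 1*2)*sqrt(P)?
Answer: 4872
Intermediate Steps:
l(P) = -sqrt(P)*(-2 + P)/8 (l(P) = -(P - 1*2)*sqrt(P)/8 = -(P - 2)*sqrt(P)/8 = -(-2 + P)*sqrt(P)/8 = -sqrt(P)*(-2 + P)/8)
Z = 10
4872 + (Z + y)*l(0) = 4872 + (10 - 9)*(sqrt(0)*(2 - 1*0)/8) = 4872 + 1*((1/8)*0*(2 + 0)) = 4872 + 1*((1/8)*0*2) = 4872 + 1*0 = 4872 + 0 = 4872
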